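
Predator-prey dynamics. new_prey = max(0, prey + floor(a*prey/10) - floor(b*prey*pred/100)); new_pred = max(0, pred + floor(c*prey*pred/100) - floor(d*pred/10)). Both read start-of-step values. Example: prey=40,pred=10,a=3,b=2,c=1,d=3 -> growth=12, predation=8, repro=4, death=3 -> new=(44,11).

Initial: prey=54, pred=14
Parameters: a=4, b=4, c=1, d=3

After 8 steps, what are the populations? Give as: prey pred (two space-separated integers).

Answer: 6 7

Derivation:
Step 1: prey: 54+21-30=45; pred: 14+7-4=17
Step 2: prey: 45+18-30=33; pred: 17+7-5=19
Step 3: prey: 33+13-25=21; pred: 19+6-5=20
Step 4: prey: 21+8-16=13; pred: 20+4-6=18
Step 5: prey: 13+5-9=9; pred: 18+2-5=15
Step 6: prey: 9+3-5=7; pred: 15+1-4=12
Step 7: prey: 7+2-3=6; pred: 12+0-3=9
Step 8: prey: 6+2-2=6; pred: 9+0-2=7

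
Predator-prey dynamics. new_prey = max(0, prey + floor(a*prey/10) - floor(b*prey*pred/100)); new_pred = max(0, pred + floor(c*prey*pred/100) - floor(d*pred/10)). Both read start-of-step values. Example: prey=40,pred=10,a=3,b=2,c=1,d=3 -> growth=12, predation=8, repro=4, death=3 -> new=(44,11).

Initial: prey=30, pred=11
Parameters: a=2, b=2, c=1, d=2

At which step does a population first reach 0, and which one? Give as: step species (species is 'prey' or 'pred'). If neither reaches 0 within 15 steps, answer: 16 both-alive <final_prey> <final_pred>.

Step 1: prey: 30+6-6=30; pred: 11+3-2=12
Step 2: prey: 30+6-7=29; pred: 12+3-2=13
Step 3: prey: 29+5-7=27; pred: 13+3-2=14
Step 4: prey: 27+5-7=25; pred: 14+3-2=15
Step 5: prey: 25+5-7=23; pred: 15+3-3=15
Step 6: prey: 23+4-6=21; pred: 15+3-3=15
Step 7: prey: 21+4-6=19; pred: 15+3-3=15
Step 8: prey: 19+3-5=17; pred: 15+2-3=14
Step 9: prey: 17+3-4=16; pred: 14+2-2=14
Step 10: prey: 16+3-4=15; pred: 14+2-2=14
Step 11: prey: 15+3-4=14; pred: 14+2-2=14
Step 12: prey: 14+2-3=13; pred: 14+1-2=13
Step 13: prey: 13+2-3=12; pred: 13+1-2=12
Step 14: prey: 12+2-2=12; pred: 12+1-2=11
Step 15: prey: 12+2-2=12; pred: 11+1-2=10
No extinction within 15 steps

Answer: 16 both-alive 12 10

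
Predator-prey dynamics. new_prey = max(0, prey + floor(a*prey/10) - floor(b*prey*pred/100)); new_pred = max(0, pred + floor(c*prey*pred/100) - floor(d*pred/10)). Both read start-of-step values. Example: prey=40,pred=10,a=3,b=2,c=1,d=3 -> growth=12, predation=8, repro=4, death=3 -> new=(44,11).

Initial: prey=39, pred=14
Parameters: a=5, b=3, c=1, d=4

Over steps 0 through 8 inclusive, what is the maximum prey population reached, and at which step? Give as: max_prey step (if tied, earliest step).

Answer: 54 5

Derivation:
Step 1: prey: 39+19-16=42; pred: 14+5-5=14
Step 2: prey: 42+21-17=46; pred: 14+5-5=14
Step 3: prey: 46+23-19=50; pred: 14+6-5=15
Step 4: prey: 50+25-22=53; pred: 15+7-6=16
Step 5: prey: 53+26-25=54; pred: 16+8-6=18
Step 6: prey: 54+27-29=52; pred: 18+9-7=20
Step 7: prey: 52+26-31=47; pred: 20+10-8=22
Step 8: prey: 47+23-31=39; pred: 22+10-8=24
Max prey = 54 at step 5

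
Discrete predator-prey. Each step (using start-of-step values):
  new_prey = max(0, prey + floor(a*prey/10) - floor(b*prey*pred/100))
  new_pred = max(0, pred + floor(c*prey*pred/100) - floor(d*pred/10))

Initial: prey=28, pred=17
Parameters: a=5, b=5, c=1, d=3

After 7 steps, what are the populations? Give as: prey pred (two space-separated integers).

Answer: 13 4

Derivation:
Step 1: prey: 28+14-23=19; pred: 17+4-5=16
Step 2: prey: 19+9-15=13; pred: 16+3-4=15
Step 3: prey: 13+6-9=10; pred: 15+1-4=12
Step 4: prey: 10+5-6=9; pred: 12+1-3=10
Step 5: prey: 9+4-4=9; pred: 10+0-3=7
Step 6: prey: 9+4-3=10; pred: 7+0-2=5
Step 7: prey: 10+5-2=13; pred: 5+0-1=4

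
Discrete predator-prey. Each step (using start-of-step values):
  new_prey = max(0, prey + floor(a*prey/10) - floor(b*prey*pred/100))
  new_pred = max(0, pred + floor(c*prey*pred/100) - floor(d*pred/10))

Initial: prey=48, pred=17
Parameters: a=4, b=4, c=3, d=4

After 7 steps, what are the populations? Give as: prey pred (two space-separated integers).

Step 1: prey: 48+19-32=35; pred: 17+24-6=35
Step 2: prey: 35+14-49=0; pred: 35+36-14=57
Step 3: prey: 0+0-0=0; pred: 57+0-22=35
Step 4: prey: 0+0-0=0; pred: 35+0-14=21
Step 5: prey: 0+0-0=0; pred: 21+0-8=13
Step 6: prey: 0+0-0=0; pred: 13+0-5=8
Step 7: prey: 0+0-0=0; pred: 8+0-3=5

Answer: 0 5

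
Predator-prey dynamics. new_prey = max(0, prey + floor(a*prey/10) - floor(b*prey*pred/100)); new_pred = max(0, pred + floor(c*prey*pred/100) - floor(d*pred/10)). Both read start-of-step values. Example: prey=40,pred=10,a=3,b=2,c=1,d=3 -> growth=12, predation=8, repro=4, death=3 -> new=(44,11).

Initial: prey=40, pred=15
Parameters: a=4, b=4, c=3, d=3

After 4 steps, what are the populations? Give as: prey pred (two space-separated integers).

Step 1: prey: 40+16-24=32; pred: 15+18-4=29
Step 2: prey: 32+12-37=7; pred: 29+27-8=48
Step 3: prey: 7+2-13=0; pred: 48+10-14=44
Step 4: prey: 0+0-0=0; pred: 44+0-13=31

Answer: 0 31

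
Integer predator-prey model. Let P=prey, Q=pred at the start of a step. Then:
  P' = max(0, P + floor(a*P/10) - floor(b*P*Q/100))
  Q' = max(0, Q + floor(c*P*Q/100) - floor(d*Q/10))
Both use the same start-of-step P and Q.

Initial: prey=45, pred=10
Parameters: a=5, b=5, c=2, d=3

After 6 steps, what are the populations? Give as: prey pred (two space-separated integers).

Step 1: prey: 45+22-22=45; pred: 10+9-3=16
Step 2: prey: 45+22-36=31; pred: 16+14-4=26
Step 3: prey: 31+15-40=6; pred: 26+16-7=35
Step 4: prey: 6+3-10=0; pred: 35+4-10=29
Step 5: prey: 0+0-0=0; pred: 29+0-8=21
Step 6: prey: 0+0-0=0; pred: 21+0-6=15

Answer: 0 15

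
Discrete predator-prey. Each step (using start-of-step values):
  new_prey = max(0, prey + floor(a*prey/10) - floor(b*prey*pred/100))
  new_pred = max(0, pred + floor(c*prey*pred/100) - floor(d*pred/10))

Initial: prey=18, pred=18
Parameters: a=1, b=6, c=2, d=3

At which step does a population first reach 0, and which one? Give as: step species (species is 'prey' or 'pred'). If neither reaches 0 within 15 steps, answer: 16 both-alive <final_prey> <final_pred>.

Answer: 1 prey

Derivation:
Step 1: prey: 18+1-19=0; pred: 18+6-5=19
First extinction: prey at step 1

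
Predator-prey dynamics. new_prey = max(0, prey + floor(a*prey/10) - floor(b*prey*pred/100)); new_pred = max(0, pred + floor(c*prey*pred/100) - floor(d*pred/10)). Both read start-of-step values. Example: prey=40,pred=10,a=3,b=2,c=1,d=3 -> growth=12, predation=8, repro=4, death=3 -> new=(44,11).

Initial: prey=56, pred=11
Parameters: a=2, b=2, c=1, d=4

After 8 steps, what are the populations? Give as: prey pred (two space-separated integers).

Step 1: prey: 56+11-12=55; pred: 11+6-4=13
Step 2: prey: 55+11-14=52; pred: 13+7-5=15
Step 3: prey: 52+10-15=47; pred: 15+7-6=16
Step 4: prey: 47+9-15=41; pred: 16+7-6=17
Step 5: prey: 41+8-13=36; pred: 17+6-6=17
Step 6: prey: 36+7-12=31; pred: 17+6-6=17
Step 7: prey: 31+6-10=27; pred: 17+5-6=16
Step 8: prey: 27+5-8=24; pred: 16+4-6=14

Answer: 24 14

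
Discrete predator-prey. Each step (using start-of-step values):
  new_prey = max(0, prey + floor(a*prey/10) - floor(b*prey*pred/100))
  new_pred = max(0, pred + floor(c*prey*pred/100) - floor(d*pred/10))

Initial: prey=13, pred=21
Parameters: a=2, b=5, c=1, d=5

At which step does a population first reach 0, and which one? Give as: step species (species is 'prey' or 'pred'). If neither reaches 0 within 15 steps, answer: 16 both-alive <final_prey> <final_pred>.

Answer: 16 both-alive 1 1

Derivation:
Step 1: prey: 13+2-13=2; pred: 21+2-10=13
Step 2: prey: 2+0-1=1; pred: 13+0-6=7
Step 3: prey: 1+0-0=1; pred: 7+0-3=4
Step 4: prey: 1+0-0=1; pred: 4+0-2=2
Step 5: prey: 1+0-0=1; pred: 2+0-1=1
Step 6: prey: 1+0-0=1; pred: 1+0-0=1
Steps 7-15: state stable at prey=1, pred=1 (no change)
No extinction within 15 steps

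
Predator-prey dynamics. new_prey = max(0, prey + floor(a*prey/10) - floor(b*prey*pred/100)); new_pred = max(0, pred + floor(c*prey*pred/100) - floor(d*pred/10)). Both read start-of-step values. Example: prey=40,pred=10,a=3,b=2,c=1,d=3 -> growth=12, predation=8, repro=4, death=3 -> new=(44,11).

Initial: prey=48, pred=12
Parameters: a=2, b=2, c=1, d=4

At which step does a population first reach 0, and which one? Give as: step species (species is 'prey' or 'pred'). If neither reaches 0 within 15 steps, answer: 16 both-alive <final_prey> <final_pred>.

Step 1: prey: 48+9-11=46; pred: 12+5-4=13
Step 2: prey: 46+9-11=44; pred: 13+5-5=13
Step 3: prey: 44+8-11=41; pred: 13+5-5=13
Step 4: prey: 41+8-10=39; pred: 13+5-5=13
Step 5: prey: 39+7-10=36; pred: 13+5-5=13
Step 6: prey: 36+7-9=34; pred: 13+4-5=12
Step 7: prey: 34+6-8=32; pred: 12+4-4=12
Step 8: prey: 32+6-7=31; pred: 12+3-4=11
Step 9: prey: 31+6-6=31; pred: 11+3-4=10
Step 10: prey: 31+6-6=31; pred: 10+3-4=9
Step 11: prey: 31+6-5=32; pred: 9+2-3=8
Step 12: prey: 32+6-5=33; pred: 8+2-3=7
Step 13: prey: 33+6-4=35; pred: 7+2-2=7
Step 14: prey: 35+7-4=38; pred: 7+2-2=7
Step 15: prey: 38+7-5=40; pred: 7+2-2=7
No extinction within 15 steps

Answer: 16 both-alive 40 7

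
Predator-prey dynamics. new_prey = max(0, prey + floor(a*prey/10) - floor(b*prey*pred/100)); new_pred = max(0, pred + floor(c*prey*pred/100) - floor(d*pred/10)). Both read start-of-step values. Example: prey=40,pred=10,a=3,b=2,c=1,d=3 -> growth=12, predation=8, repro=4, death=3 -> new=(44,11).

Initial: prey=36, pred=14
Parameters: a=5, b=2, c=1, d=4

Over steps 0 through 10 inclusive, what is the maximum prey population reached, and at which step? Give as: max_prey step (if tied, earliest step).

Step 1: prey: 36+18-10=44; pred: 14+5-5=14
Step 2: prey: 44+22-12=54; pred: 14+6-5=15
Step 3: prey: 54+27-16=65; pred: 15+8-6=17
Step 4: prey: 65+32-22=75; pred: 17+11-6=22
Step 5: prey: 75+37-33=79; pred: 22+16-8=30
Step 6: prey: 79+39-47=71; pred: 30+23-12=41
Step 7: prey: 71+35-58=48; pred: 41+29-16=54
Step 8: prey: 48+24-51=21; pred: 54+25-21=58
Step 9: prey: 21+10-24=7; pred: 58+12-23=47
Step 10: prey: 7+3-6=4; pred: 47+3-18=32
Max prey = 79 at step 5

Answer: 79 5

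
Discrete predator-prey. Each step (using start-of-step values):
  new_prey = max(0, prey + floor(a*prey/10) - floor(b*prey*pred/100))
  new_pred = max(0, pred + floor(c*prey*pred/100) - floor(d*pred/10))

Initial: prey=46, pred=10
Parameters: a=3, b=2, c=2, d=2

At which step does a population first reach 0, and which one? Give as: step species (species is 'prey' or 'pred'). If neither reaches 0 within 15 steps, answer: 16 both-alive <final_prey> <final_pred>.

Answer: 5 prey

Derivation:
Step 1: prey: 46+13-9=50; pred: 10+9-2=17
Step 2: prey: 50+15-17=48; pred: 17+17-3=31
Step 3: prey: 48+14-29=33; pred: 31+29-6=54
Step 4: prey: 33+9-35=7; pred: 54+35-10=79
Step 5: prey: 7+2-11=0; pred: 79+11-15=75
First extinction: prey at step 5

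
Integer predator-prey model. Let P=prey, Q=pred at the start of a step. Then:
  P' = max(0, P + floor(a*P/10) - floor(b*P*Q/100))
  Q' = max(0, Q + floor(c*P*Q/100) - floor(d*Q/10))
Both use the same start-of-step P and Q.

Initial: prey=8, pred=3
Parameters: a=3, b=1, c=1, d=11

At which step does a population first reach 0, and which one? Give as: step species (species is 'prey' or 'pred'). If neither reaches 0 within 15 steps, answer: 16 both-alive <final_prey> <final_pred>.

Answer: 1 pred

Derivation:
Step 1: prey: 8+2-0=10; pred: 3+0-3=0
First extinction: pred at step 1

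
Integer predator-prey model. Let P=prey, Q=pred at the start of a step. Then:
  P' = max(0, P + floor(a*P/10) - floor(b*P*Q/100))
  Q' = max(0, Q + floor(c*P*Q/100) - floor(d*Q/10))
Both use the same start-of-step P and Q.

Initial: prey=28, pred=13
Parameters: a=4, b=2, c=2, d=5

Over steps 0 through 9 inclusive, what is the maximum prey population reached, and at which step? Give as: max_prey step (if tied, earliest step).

Step 1: prey: 28+11-7=32; pred: 13+7-6=14
Step 2: prey: 32+12-8=36; pred: 14+8-7=15
Step 3: prey: 36+14-10=40; pred: 15+10-7=18
Step 4: prey: 40+16-14=42; pred: 18+14-9=23
Step 5: prey: 42+16-19=39; pred: 23+19-11=31
Step 6: prey: 39+15-24=30; pred: 31+24-15=40
Step 7: prey: 30+12-24=18; pred: 40+24-20=44
Step 8: prey: 18+7-15=10; pred: 44+15-22=37
Step 9: prey: 10+4-7=7; pred: 37+7-18=26
Max prey = 42 at step 4

Answer: 42 4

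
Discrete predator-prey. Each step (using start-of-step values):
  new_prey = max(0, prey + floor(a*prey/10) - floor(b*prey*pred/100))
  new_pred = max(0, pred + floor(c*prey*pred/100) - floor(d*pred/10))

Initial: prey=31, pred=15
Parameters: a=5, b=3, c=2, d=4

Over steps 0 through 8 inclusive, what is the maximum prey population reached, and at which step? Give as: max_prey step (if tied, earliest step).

Step 1: prey: 31+15-13=33; pred: 15+9-6=18
Step 2: prey: 33+16-17=32; pred: 18+11-7=22
Step 3: prey: 32+16-21=27; pred: 22+14-8=28
Step 4: prey: 27+13-22=18; pred: 28+15-11=32
Step 5: prey: 18+9-17=10; pred: 32+11-12=31
Step 6: prey: 10+5-9=6; pred: 31+6-12=25
Step 7: prey: 6+3-4=5; pred: 25+3-10=18
Step 8: prey: 5+2-2=5; pred: 18+1-7=12
Max prey = 33 at step 1

Answer: 33 1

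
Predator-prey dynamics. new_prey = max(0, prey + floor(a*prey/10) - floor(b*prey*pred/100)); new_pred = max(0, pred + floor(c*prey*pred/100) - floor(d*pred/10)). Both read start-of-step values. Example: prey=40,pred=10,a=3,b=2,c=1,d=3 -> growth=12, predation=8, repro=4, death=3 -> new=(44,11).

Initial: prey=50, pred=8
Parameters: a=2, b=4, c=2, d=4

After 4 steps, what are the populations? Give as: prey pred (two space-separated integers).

Step 1: prey: 50+10-16=44; pred: 8+8-3=13
Step 2: prey: 44+8-22=30; pred: 13+11-5=19
Step 3: prey: 30+6-22=14; pred: 19+11-7=23
Step 4: prey: 14+2-12=4; pred: 23+6-9=20

Answer: 4 20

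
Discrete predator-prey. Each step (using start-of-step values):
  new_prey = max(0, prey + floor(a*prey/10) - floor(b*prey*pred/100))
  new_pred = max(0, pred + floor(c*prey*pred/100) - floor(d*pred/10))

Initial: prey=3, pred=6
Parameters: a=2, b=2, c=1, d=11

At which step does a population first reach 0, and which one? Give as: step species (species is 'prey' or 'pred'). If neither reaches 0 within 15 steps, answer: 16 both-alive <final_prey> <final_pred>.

Step 1: prey: 3+0-0=3; pred: 6+0-6=0
First extinction: pred at step 1

Answer: 1 pred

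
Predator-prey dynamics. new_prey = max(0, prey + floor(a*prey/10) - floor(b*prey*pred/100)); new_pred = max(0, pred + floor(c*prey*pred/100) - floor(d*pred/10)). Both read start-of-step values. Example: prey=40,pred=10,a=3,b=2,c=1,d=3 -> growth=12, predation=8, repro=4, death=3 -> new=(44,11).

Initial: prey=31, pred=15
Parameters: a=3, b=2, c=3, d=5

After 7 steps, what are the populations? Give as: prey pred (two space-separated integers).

Step 1: prey: 31+9-9=31; pred: 15+13-7=21
Step 2: prey: 31+9-13=27; pred: 21+19-10=30
Step 3: prey: 27+8-16=19; pred: 30+24-15=39
Step 4: prey: 19+5-14=10; pred: 39+22-19=42
Step 5: prey: 10+3-8=5; pred: 42+12-21=33
Step 6: prey: 5+1-3=3; pred: 33+4-16=21
Step 7: prey: 3+0-1=2; pred: 21+1-10=12

Answer: 2 12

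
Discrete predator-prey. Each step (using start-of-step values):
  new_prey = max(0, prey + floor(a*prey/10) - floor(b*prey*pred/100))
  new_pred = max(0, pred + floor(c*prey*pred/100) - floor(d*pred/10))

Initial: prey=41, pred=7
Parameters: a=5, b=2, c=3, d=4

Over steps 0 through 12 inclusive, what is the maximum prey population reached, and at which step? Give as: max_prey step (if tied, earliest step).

Answer: 70 2

Derivation:
Step 1: prey: 41+20-5=56; pred: 7+8-2=13
Step 2: prey: 56+28-14=70; pred: 13+21-5=29
Step 3: prey: 70+35-40=65; pred: 29+60-11=78
Step 4: prey: 65+32-101=0; pred: 78+152-31=199
Step 5: prey: 0+0-0=0; pred: 199+0-79=120
Step 6: prey: 0+0-0=0; pred: 120+0-48=72
Step 7: prey: 0+0-0=0; pred: 72+0-28=44
Step 8: prey: 0+0-0=0; pred: 44+0-17=27
Step 9: prey: 0+0-0=0; pred: 27+0-10=17
Step 10: prey: 0+0-0=0; pred: 17+0-6=11
Step 11: prey: 0+0-0=0; pred: 11+0-4=7
Step 12: prey: 0+0-0=0; pred: 7+0-2=5
Max prey = 70 at step 2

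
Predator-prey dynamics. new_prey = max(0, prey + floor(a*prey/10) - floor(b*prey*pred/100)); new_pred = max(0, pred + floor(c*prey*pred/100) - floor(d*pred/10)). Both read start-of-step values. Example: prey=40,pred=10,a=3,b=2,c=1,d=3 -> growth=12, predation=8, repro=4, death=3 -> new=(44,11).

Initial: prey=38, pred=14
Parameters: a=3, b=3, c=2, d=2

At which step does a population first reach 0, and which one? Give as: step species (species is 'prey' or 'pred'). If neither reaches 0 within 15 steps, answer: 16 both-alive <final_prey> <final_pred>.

Step 1: prey: 38+11-15=34; pred: 14+10-2=22
Step 2: prey: 34+10-22=22; pred: 22+14-4=32
Step 3: prey: 22+6-21=7; pred: 32+14-6=40
Step 4: prey: 7+2-8=1; pred: 40+5-8=37
Step 5: prey: 1+0-1=0; pred: 37+0-7=30
First extinction: prey at step 5

Answer: 5 prey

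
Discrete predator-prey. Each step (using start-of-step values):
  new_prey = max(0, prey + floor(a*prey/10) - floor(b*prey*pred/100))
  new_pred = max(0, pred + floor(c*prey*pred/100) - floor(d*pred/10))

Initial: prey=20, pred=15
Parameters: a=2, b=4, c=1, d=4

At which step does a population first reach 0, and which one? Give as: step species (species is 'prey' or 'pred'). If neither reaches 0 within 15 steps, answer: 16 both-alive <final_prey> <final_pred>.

Step 1: prey: 20+4-12=12; pred: 15+3-6=12
Step 2: prey: 12+2-5=9; pred: 12+1-4=9
Step 3: prey: 9+1-3=7; pred: 9+0-3=6
Step 4: prey: 7+1-1=7; pred: 6+0-2=4
Step 5: prey: 7+1-1=7; pred: 4+0-1=3
Step 6: prey: 7+1-0=8; pred: 3+0-1=2
Step 7: prey: 8+1-0=9; pred: 2+0-0=2
Step 8: prey: 9+1-0=10; pred: 2+0-0=2
Step 9: prey: 10+2-0=12; pred: 2+0-0=2
Step 10: prey: 12+2-0=14; pred: 2+0-0=2
Step 11: prey: 14+2-1=15; pred: 2+0-0=2
Step 12: prey: 15+3-1=17; pred: 2+0-0=2
Step 13: prey: 17+3-1=19; pred: 2+0-0=2
Step 14: prey: 19+3-1=21; pred: 2+0-0=2
Step 15: prey: 21+4-1=24; pred: 2+0-0=2
No extinction within 15 steps

Answer: 16 both-alive 24 2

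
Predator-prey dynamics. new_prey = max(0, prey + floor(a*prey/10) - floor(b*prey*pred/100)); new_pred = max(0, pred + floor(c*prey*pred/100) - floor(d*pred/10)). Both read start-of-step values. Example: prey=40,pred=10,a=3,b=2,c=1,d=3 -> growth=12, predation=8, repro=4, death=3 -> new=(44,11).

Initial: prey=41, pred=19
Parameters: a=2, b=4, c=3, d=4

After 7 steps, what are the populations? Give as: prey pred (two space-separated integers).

Step 1: prey: 41+8-31=18; pred: 19+23-7=35
Step 2: prey: 18+3-25=0; pred: 35+18-14=39
Step 3: prey: 0+0-0=0; pred: 39+0-15=24
Step 4: prey: 0+0-0=0; pred: 24+0-9=15
Step 5: prey: 0+0-0=0; pred: 15+0-6=9
Step 6: prey: 0+0-0=0; pred: 9+0-3=6
Step 7: prey: 0+0-0=0; pred: 6+0-2=4

Answer: 0 4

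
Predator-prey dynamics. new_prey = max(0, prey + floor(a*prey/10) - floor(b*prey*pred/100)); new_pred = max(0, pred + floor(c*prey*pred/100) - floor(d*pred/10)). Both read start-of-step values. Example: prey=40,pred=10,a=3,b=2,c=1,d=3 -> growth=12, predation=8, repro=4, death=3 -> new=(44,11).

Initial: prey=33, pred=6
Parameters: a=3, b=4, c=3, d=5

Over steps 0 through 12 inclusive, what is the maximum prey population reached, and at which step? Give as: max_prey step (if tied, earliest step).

Answer: 35 1

Derivation:
Step 1: prey: 33+9-7=35; pred: 6+5-3=8
Step 2: prey: 35+10-11=34; pred: 8+8-4=12
Step 3: prey: 34+10-16=28; pred: 12+12-6=18
Step 4: prey: 28+8-20=16; pred: 18+15-9=24
Step 5: prey: 16+4-15=5; pred: 24+11-12=23
Step 6: prey: 5+1-4=2; pred: 23+3-11=15
Step 7: prey: 2+0-1=1; pred: 15+0-7=8
Step 8: prey: 1+0-0=1; pred: 8+0-4=4
Step 9: prey: 1+0-0=1; pred: 4+0-2=2
Step 10: prey: 1+0-0=1; pred: 2+0-1=1
Step 11: prey: 1+0-0=1; pred: 1+0-0=1
Step 12: prey: 1+0-0=1; pred: 1+0-0=1
Max prey = 35 at step 1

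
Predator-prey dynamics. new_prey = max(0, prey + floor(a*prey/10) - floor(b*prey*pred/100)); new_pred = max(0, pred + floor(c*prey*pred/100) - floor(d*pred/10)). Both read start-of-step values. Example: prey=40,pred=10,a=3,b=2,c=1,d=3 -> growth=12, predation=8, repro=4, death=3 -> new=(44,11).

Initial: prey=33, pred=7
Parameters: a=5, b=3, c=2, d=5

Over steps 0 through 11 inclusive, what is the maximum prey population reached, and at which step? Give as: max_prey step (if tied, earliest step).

Answer: 68 4

Derivation:
Step 1: prey: 33+16-6=43; pred: 7+4-3=8
Step 2: prey: 43+21-10=54; pred: 8+6-4=10
Step 3: prey: 54+27-16=65; pred: 10+10-5=15
Step 4: prey: 65+32-29=68; pred: 15+19-7=27
Step 5: prey: 68+34-55=47; pred: 27+36-13=50
Step 6: prey: 47+23-70=0; pred: 50+47-25=72
Step 7: prey: 0+0-0=0; pred: 72+0-36=36
Step 8: prey: 0+0-0=0; pred: 36+0-18=18
Step 9: prey: 0+0-0=0; pred: 18+0-9=9
Step 10: prey: 0+0-0=0; pred: 9+0-4=5
Step 11: prey: 0+0-0=0; pred: 5+0-2=3
Max prey = 68 at step 4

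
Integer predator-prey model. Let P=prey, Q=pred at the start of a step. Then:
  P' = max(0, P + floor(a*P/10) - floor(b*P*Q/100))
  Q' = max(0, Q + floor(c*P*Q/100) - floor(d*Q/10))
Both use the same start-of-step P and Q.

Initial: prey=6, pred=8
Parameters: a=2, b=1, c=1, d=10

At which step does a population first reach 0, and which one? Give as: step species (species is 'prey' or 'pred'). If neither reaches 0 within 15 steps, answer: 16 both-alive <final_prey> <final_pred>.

Step 1: prey: 6+1-0=7; pred: 8+0-8=0
First extinction: pred at step 1

Answer: 1 pred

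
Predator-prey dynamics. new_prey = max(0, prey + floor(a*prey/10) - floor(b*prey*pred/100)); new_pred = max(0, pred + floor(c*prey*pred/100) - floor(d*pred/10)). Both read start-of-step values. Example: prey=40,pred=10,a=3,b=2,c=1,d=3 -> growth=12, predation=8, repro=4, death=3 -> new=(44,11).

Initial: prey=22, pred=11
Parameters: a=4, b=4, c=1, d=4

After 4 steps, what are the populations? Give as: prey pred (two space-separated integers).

Answer: 28 5

Derivation:
Step 1: prey: 22+8-9=21; pred: 11+2-4=9
Step 2: prey: 21+8-7=22; pred: 9+1-3=7
Step 3: prey: 22+8-6=24; pred: 7+1-2=6
Step 4: prey: 24+9-5=28; pred: 6+1-2=5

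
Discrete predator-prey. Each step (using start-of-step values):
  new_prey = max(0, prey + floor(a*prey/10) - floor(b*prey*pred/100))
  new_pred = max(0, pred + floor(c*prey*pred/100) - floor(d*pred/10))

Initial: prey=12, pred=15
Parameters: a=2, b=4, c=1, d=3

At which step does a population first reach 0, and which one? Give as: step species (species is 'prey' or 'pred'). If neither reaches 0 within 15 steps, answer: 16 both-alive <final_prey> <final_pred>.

Step 1: prey: 12+2-7=7; pred: 15+1-4=12
Step 2: prey: 7+1-3=5; pred: 12+0-3=9
Step 3: prey: 5+1-1=5; pred: 9+0-2=7
Step 4: prey: 5+1-1=5; pred: 7+0-2=5
Step 5: prey: 5+1-1=5; pred: 5+0-1=4
Step 6: prey: 5+1-0=6; pred: 4+0-1=3
Step 7: prey: 6+1-0=7; pred: 3+0-0=3
Step 8: prey: 7+1-0=8; pred: 3+0-0=3
Step 9: prey: 8+1-0=9; pred: 3+0-0=3
Step 10: prey: 9+1-1=9; pred: 3+0-0=3
Steps 11-15: state stable at prey=9, pred=3 (no change)
No extinction within 15 steps

Answer: 16 both-alive 9 3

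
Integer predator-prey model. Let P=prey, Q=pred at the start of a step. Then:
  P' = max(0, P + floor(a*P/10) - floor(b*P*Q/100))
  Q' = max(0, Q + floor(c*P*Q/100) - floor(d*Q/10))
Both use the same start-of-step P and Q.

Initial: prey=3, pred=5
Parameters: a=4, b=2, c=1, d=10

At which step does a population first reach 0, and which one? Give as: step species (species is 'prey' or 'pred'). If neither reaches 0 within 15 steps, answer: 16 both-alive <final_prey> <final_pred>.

Answer: 1 pred

Derivation:
Step 1: prey: 3+1-0=4; pred: 5+0-5=0
First extinction: pred at step 1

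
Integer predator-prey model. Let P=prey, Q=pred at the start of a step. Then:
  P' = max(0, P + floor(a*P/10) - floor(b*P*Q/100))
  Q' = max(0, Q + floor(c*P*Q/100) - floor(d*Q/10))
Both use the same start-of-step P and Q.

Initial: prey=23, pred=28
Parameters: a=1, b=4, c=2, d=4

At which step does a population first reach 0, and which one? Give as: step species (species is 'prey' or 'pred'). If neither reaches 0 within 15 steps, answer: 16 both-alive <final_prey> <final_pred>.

Step 1: prey: 23+2-25=0; pred: 28+12-11=29
First extinction: prey at step 1

Answer: 1 prey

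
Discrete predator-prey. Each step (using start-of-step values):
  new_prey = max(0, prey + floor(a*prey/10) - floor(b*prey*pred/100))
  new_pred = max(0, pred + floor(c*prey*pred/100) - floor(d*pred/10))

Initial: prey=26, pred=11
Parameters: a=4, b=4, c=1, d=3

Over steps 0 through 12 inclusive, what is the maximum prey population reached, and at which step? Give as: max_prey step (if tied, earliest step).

Answer: 37 11

Derivation:
Step 1: prey: 26+10-11=25; pred: 11+2-3=10
Step 2: prey: 25+10-10=25; pred: 10+2-3=9
Step 3: prey: 25+10-9=26; pred: 9+2-2=9
Step 4: prey: 26+10-9=27; pred: 9+2-2=9
Step 5: prey: 27+10-9=28; pred: 9+2-2=9
Step 6: prey: 28+11-10=29; pred: 9+2-2=9
Step 7: prey: 29+11-10=30; pred: 9+2-2=9
Step 8: prey: 30+12-10=32; pred: 9+2-2=9
Step 9: prey: 32+12-11=33; pred: 9+2-2=9
Step 10: prey: 33+13-11=35; pred: 9+2-2=9
Step 11: prey: 35+14-12=37; pred: 9+3-2=10
Step 12: prey: 37+14-14=37; pred: 10+3-3=10
Max prey = 37 at step 11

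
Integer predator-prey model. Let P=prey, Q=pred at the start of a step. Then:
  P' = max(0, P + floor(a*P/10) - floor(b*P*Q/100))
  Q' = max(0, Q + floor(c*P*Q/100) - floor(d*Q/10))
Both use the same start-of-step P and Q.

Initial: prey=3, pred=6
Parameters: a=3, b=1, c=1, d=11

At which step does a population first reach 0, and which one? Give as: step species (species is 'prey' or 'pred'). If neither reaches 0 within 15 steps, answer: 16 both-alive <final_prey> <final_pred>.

Step 1: prey: 3+0-0=3; pred: 6+0-6=0
First extinction: pred at step 1

Answer: 1 pred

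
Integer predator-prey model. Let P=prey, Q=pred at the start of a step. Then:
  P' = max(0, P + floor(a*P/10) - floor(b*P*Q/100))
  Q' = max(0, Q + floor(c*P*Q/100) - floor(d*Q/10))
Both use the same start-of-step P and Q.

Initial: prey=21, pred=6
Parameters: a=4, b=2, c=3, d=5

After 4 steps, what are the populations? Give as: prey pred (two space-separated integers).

Step 1: prey: 21+8-2=27; pred: 6+3-3=6
Step 2: prey: 27+10-3=34; pred: 6+4-3=7
Step 3: prey: 34+13-4=43; pred: 7+7-3=11
Step 4: prey: 43+17-9=51; pred: 11+14-5=20

Answer: 51 20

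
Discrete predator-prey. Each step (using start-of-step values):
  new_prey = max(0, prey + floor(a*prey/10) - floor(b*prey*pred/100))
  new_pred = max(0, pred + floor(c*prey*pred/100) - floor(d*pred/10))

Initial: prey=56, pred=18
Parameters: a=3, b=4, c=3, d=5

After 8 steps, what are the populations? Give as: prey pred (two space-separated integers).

Answer: 0 1

Derivation:
Step 1: prey: 56+16-40=32; pred: 18+30-9=39
Step 2: prey: 32+9-49=0; pred: 39+37-19=57
Step 3: prey: 0+0-0=0; pred: 57+0-28=29
Step 4: prey: 0+0-0=0; pred: 29+0-14=15
Step 5: prey: 0+0-0=0; pred: 15+0-7=8
Step 6: prey: 0+0-0=0; pred: 8+0-4=4
Step 7: prey: 0+0-0=0; pred: 4+0-2=2
Step 8: prey: 0+0-0=0; pred: 2+0-1=1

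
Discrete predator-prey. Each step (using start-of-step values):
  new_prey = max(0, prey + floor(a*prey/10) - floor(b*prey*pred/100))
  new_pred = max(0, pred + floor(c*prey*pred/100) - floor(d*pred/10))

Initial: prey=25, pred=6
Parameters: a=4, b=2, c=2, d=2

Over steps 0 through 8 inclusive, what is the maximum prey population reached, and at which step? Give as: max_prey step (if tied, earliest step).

Answer: 46 4

Derivation:
Step 1: prey: 25+10-3=32; pred: 6+3-1=8
Step 2: prey: 32+12-5=39; pred: 8+5-1=12
Step 3: prey: 39+15-9=45; pred: 12+9-2=19
Step 4: prey: 45+18-17=46; pred: 19+17-3=33
Step 5: prey: 46+18-30=34; pred: 33+30-6=57
Step 6: prey: 34+13-38=9; pred: 57+38-11=84
Step 7: prey: 9+3-15=0; pred: 84+15-16=83
Step 8: prey: 0+0-0=0; pred: 83+0-16=67
Max prey = 46 at step 4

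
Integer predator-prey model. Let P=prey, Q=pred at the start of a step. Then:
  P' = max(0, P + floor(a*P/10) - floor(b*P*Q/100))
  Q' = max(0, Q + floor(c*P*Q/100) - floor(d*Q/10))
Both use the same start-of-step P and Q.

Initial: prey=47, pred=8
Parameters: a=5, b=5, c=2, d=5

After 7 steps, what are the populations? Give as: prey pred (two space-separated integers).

Answer: 0 5

Derivation:
Step 1: prey: 47+23-18=52; pred: 8+7-4=11
Step 2: prey: 52+26-28=50; pred: 11+11-5=17
Step 3: prey: 50+25-42=33; pred: 17+17-8=26
Step 4: prey: 33+16-42=7; pred: 26+17-13=30
Step 5: prey: 7+3-10=0; pred: 30+4-15=19
Step 6: prey: 0+0-0=0; pred: 19+0-9=10
Step 7: prey: 0+0-0=0; pred: 10+0-5=5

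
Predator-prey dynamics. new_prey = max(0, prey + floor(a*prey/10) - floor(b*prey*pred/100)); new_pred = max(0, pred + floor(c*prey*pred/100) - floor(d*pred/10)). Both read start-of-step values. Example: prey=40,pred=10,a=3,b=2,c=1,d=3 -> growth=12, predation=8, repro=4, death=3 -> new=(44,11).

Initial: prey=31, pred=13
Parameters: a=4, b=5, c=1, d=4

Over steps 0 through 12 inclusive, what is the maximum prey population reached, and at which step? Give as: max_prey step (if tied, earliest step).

Answer: 98 12

Derivation:
Step 1: prey: 31+12-20=23; pred: 13+4-5=12
Step 2: prey: 23+9-13=19; pred: 12+2-4=10
Step 3: prey: 19+7-9=17; pred: 10+1-4=7
Step 4: prey: 17+6-5=18; pred: 7+1-2=6
Step 5: prey: 18+7-5=20; pred: 6+1-2=5
Step 6: prey: 20+8-5=23; pred: 5+1-2=4
Step 7: prey: 23+9-4=28; pred: 4+0-1=3
Step 8: prey: 28+11-4=35; pred: 3+0-1=2
Step 9: prey: 35+14-3=46; pred: 2+0-0=2
Step 10: prey: 46+18-4=60; pred: 2+0-0=2
Step 11: prey: 60+24-6=78; pred: 2+1-0=3
Step 12: prey: 78+31-11=98; pred: 3+2-1=4
Max prey = 98 at step 12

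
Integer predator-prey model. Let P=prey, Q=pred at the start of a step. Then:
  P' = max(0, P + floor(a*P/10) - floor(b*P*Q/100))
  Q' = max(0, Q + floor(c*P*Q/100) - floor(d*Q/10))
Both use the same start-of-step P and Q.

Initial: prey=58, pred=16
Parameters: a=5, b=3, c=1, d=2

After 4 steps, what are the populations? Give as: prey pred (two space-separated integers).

Answer: 9 43

Derivation:
Step 1: prey: 58+29-27=60; pred: 16+9-3=22
Step 2: prey: 60+30-39=51; pred: 22+13-4=31
Step 3: prey: 51+25-47=29; pred: 31+15-6=40
Step 4: prey: 29+14-34=9; pred: 40+11-8=43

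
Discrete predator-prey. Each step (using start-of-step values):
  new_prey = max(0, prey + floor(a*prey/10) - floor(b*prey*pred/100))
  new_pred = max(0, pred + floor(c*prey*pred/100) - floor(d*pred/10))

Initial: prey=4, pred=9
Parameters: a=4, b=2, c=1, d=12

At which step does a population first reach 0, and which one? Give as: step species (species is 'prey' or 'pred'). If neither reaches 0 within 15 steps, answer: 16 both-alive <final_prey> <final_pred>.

Step 1: prey: 4+1-0=5; pred: 9+0-10=0
First extinction: pred at step 1

Answer: 1 pred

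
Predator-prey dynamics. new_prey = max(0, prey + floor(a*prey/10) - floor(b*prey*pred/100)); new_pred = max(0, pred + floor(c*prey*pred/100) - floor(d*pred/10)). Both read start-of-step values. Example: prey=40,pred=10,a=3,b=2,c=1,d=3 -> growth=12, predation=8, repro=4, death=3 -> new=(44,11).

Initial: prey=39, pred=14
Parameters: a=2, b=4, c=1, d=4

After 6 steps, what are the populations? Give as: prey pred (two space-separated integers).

Answer: 10 3

Derivation:
Step 1: prey: 39+7-21=25; pred: 14+5-5=14
Step 2: prey: 25+5-14=16; pred: 14+3-5=12
Step 3: prey: 16+3-7=12; pred: 12+1-4=9
Step 4: prey: 12+2-4=10; pred: 9+1-3=7
Step 5: prey: 10+2-2=10; pred: 7+0-2=5
Step 6: prey: 10+2-2=10; pred: 5+0-2=3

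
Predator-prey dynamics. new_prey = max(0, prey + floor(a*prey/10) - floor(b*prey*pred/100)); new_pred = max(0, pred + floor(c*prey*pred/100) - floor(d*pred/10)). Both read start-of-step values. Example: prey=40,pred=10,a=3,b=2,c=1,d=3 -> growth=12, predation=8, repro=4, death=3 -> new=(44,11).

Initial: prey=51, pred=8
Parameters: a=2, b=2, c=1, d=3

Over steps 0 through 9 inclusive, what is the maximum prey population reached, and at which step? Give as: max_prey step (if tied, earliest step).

Answer: 53 1

Derivation:
Step 1: prey: 51+10-8=53; pred: 8+4-2=10
Step 2: prey: 53+10-10=53; pred: 10+5-3=12
Step 3: prey: 53+10-12=51; pred: 12+6-3=15
Step 4: prey: 51+10-15=46; pred: 15+7-4=18
Step 5: prey: 46+9-16=39; pred: 18+8-5=21
Step 6: prey: 39+7-16=30; pred: 21+8-6=23
Step 7: prey: 30+6-13=23; pred: 23+6-6=23
Step 8: prey: 23+4-10=17; pred: 23+5-6=22
Step 9: prey: 17+3-7=13; pred: 22+3-6=19
Max prey = 53 at step 1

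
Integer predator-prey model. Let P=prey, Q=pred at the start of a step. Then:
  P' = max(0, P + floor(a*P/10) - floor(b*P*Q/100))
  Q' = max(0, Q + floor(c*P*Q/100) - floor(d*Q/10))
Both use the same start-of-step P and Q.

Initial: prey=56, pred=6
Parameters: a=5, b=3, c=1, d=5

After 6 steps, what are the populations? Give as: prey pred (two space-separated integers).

Step 1: prey: 56+28-10=74; pred: 6+3-3=6
Step 2: prey: 74+37-13=98; pred: 6+4-3=7
Step 3: prey: 98+49-20=127; pred: 7+6-3=10
Step 4: prey: 127+63-38=152; pred: 10+12-5=17
Step 5: prey: 152+76-77=151; pred: 17+25-8=34
Step 6: prey: 151+75-154=72; pred: 34+51-17=68

Answer: 72 68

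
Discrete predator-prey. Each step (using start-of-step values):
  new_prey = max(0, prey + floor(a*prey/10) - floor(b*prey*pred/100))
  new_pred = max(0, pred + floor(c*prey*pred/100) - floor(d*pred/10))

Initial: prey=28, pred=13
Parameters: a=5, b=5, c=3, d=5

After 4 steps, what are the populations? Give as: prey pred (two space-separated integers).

Step 1: prey: 28+14-18=24; pred: 13+10-6=17
Step 2: prey: 24+12-20=16; pred: 17+12-8=21
Step 3: prey: 16+8-16=8; pred: 21+10-10=21
Step 4: prey: 8+4-8=4; pred: 21+5-10=16

Answer: 4 16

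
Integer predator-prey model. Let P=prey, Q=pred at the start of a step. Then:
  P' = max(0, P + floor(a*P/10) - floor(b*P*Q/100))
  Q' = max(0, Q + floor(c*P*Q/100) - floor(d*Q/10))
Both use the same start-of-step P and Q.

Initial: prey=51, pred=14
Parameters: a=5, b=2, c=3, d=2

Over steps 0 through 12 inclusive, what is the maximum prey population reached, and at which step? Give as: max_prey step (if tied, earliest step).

Answer: 62 1

Derivation:
Step 1: prey: 51+25-14=62; pred: 14+21-2=33
Step 2: prey: 62+31-40=53; pred: 33+61-6=88
Step 3: prey: 53+26-93=0; pred: 88+139-17=210
Step 4: prey: 0+0-0=0; pred: 210+0-42=168
Step 5: prey: 0+0-0=0; pred: 168+0-33=135
Step 6: prey: 0+0-0=0; pred: 135+0-27=108
Step 7: prey: 0+0-0=0; pred: 108+0-21=87
Step 8: prey: 0+0-0=0; pred: 87+0-17=70
Step 9: prey: 0+0-0=0; pred: 70+0-14=56
Step 10: prey: 0+0-0=0; pred: 56+0-11=45
Step 11: prey: 0+0-0=0; pred: 45+0-9=36
Step 12: prey: 0+0-0=0; pred: 36+0-7=29
Max prey = 62 at step 1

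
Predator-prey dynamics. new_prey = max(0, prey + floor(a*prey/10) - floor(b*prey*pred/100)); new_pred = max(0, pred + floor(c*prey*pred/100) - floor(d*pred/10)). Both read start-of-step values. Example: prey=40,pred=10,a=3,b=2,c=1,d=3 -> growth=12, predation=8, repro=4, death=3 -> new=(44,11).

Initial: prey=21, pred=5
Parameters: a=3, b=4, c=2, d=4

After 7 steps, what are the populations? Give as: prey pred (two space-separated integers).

Step 1: prey: 21+6-4=23; pred: 5+2-2=5
Step 2: prey: 23+6-4=25; pred: 5+2-2=5
Step 3: prey: 25+7-5=27; pred: 5+2-2=5
Step 4: prey: 27+8-5=30; pred: 5+2-2=5
Step 5: prey: 30+9-6=33; pred: 5+3-2=6
Step 6: prey: 33+9-7=35; pred: 6+3-2=7
Step 7: prey: 35+10-9=36; pred: 7+4-2=9

Answer: 36 9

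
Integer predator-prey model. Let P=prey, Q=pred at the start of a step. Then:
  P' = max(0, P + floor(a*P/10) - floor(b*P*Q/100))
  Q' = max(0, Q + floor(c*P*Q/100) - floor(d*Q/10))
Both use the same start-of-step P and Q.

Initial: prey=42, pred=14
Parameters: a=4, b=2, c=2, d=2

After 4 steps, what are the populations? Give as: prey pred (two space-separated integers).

Answer: 2 88

Derivation:
Step 1: prey: 42+16-11=47; pred: 14+11-2=23
Step 2: prey: 47+18-21=44; pred: 23+21-4=40
Step 3: prey: 44+17-35=26; pred: 40+35-8=67
Step 4: prey: 26+10-34=2; pred: 67+34-13=88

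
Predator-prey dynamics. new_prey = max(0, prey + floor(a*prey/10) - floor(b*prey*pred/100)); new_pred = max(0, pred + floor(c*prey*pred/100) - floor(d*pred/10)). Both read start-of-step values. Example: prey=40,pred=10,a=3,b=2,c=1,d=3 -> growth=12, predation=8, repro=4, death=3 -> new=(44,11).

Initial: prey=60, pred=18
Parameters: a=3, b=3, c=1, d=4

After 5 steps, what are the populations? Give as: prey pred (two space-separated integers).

Answer: 12 12

Derivation:
Step 1: prey: 60+18-32=46; pred: 18+10-7=21
Step 2: prey: 46+13-28=31; pred: 21+9-8=22
Step 3: prey: 31+9-20=20; pred: 22+6-8=20
Step 4: prey: 20+6-12=14; pred: 20+4-8=16
Step 5: prey: 14+4-6=12; pred: 16+2-6=12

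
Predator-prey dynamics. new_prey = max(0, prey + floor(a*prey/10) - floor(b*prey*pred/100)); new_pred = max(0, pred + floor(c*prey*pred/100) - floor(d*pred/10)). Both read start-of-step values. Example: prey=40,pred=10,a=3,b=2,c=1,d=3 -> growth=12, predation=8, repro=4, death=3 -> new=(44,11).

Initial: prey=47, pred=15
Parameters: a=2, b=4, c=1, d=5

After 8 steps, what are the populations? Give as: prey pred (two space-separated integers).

Step 1: prey: 47+9-28=28; pred: 15+7-7=15
Step 2: prey: 28+5-16=17; pred: 15+4-7=12
Step 3: prey: 17+3-8=12; pred: 12+2-6=8
Step 4: prey: 12+2-3=11; pred: 8+0-4=4
Step 5: prey: 11+2-1=12; pred: 4+0-2=2
Step 6: prey: 12+2-0=14; pred: 2+0-1=1
Step 7: prey: 14+2-0=16; pred: 1+0-0=1
Step 8: prey: 16+3-0=19; pred: 1+0-0=1

Answer: 19 1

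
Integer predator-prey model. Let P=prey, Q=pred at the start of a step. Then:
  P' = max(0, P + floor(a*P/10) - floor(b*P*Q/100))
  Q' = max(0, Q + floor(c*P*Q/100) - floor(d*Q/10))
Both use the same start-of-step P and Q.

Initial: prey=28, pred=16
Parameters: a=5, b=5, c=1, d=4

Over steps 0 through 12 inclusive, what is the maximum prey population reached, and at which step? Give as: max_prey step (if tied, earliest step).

Answer: 118 12

Derivation:
Step 1: prey: 28+14-22=20; pred: 16+4-6=14
Step 2: prey: 20+10-14=16; pred: 14+2-5=11
Step 3: prey: 16+8-8=16; pred: 11+1-4=8
Step 4: prey: 16+8-6=18; pred: 8+1-3=6
Step 5: prey: 18+9-5=22; pred: 6+1-2=5
Step 6: prey: 22+11-5=28; pred: 5+1-2=4
Step 7: prey: 28+14-5=37; pred: 4+1-1=4
Step 8: prey: 37+18-7=48; pred: 4+1-1=4
Step 9: prey: 48+24-9=63; pred: 4+1-1=4
Step 10: prey: 63+31-12=82; pred: 4+2-1=5
Step 11: prey: 82+41-20=103; pred: 5+4-2=7
Step 12: prey: 103+51-36=118; pred: 7+7-2=12
Max prey = 118 at step 12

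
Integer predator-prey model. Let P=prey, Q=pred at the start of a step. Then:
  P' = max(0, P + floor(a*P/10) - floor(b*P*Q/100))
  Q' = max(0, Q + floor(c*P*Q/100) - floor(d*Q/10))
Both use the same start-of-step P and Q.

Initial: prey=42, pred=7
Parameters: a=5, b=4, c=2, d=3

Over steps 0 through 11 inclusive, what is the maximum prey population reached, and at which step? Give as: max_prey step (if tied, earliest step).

Answer: 58 2

Derivation:
Step 1: prey: 42+21-11=52; pred: 7+5-2=10
Step 2: prey: 52+26-20=58; pred: 10+10-3=17
Step 3: prey: 58+29-39=48; pred: 17+19-5=31
Step 4: prey: 48+24-59=13; pred: 31+29-9=51
Step 5: prey: 13+6-26=0; pred: 51+13-15=49
Step 6: prey: 0+0-0=0; pred: 49+0-14=35
Step 7: prey: 0+0-0=0; pred: 35+0-10=25
Step 8: prey: 0+0-0=0; pred: 25+0-7=18
Step 9: prey: 0+0-0=0; pred: 18+0-5=13
Step 10: prey: 0+0-0=0; pred: 13+0-3=10
Step 11: prey: 0+0-0=0; pred: 10+0-3=7
Max prey = 58 at step 2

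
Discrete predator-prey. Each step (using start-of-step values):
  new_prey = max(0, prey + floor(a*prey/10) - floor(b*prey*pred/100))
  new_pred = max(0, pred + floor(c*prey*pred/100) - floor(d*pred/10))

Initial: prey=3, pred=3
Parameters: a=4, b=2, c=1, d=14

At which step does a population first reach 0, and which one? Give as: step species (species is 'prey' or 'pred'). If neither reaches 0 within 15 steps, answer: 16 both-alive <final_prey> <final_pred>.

Answer: 1 pred

Derivation:
Step 1: prey: 3+1-0=4; pred: 3+0-4=0
First extinction: pred at step 1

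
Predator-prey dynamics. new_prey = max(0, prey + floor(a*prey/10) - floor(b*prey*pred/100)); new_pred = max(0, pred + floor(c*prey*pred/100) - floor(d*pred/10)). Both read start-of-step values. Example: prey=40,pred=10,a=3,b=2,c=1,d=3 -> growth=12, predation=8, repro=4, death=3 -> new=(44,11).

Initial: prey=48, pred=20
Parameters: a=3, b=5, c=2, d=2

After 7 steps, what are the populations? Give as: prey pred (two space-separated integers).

Answer: 0 13

Derivation:
Step 1: prey: 48+14-48=14; pred: 20+19-4=35
Step 2: prey: 14+4-24=0; pred: 35+9-7=37
Step 3: prey: 0+0-0=0; pred: 37+0-7=30
Step 4: prey: 0+0-0=0; pred: 30+0-6=24
Step 5: prey: 0+0-0=0; pred: 24+0-4=20
Step 6: prey: 0+0-0=0; pred: 20+0-4=16
Step 7: prey: 0+0-0=0; pred: 16+0-3=13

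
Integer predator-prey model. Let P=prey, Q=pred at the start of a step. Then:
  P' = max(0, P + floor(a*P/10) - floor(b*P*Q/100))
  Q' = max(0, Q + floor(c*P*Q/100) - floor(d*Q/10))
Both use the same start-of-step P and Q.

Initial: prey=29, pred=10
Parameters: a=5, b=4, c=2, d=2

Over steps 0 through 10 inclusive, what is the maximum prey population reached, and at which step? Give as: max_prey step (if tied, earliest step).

Answer: 32 1

Derivation:
Step 1: prey: 29+14-11=32; pred: 10+5-2=13
Step 2: prey: 32+16-16=32; pred: 13+8-2=19
Step 3: prey: 32+16-24=24; pred: 19+12-3=28
Step 4: prey: 24+12-26=10; pred: 28+13-5=36
Step 5: prey: 10+5-14=1; pred: 36+7-7=36
Step 6: prey: 1+0-1=0; pred: 36+0-7=29
Step 7: prey: 0+0-0=0; pred: 29+0-5=24
Step 8: prey: 0+0-0=0; pred: 24+0-4=20
Step 9: prey: 0+0-0=0; pred: 20+0-4=16
Step 10: prey: 0+0-0=0; pred: 16+0-3=13
Max prey = 32 at step 1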